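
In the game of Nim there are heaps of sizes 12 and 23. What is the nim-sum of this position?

27

Bitwise XOR of the heap sizes:
  01100  (12)
  10111  (23)
  -----
  11011  (27)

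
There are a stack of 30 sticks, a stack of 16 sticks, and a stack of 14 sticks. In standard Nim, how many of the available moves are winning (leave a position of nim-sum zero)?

0

Compute the nim-sum pairwise:
30 XOR 16 = 14
14 XOR 14 = 0
The nim-sum is already 0, so every move leaves a nonzero nim-sum — there are no winning moves.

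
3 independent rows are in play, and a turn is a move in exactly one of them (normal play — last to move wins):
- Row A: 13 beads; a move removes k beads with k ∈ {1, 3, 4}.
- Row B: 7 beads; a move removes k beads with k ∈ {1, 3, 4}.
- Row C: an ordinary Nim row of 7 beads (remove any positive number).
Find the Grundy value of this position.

5

Grundy values for row A (subtraction set {1, 3, 4}):
k:     0  1  2  3  4  5  6  7  8  9 10 11 12 13
g(k):  0  1  0  1  2  3  2  0  1  0  1  2  3  2
So g(13) = 2.
For row B, compute g(0), g(1), … with moves {1, 3, 4}:
g(0) = mex{} = 0
g(1) = mex{0} = 1
g(2) = mex{1} = 0
g(3) = mex{0} = 1
g(4) = mex{0,1} = 2
g(5) = mex{0,1,2} = 3
g(6) = mex{0,1,3} = 2
g(7) = mex{1,2} = 0
So g(7) = 0.
Row C is a plain Nim row of size 7, so its Grundy value is 7.
By the Sprague-Grundy theorem, the Grundy value of a sum of independent games is the XOR of the component values.
Combined value = 2 ⊕ 0 ⊕ 7 = 5.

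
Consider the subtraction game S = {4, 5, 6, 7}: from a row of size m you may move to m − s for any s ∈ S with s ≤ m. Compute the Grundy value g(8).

2

Build the Grundy sequence with g(k) = mex{g(k−s) : s ∈ {4, 5, 6, 7}, s ≤ k}:
g(0) = mex{} = 0
g(1) = mex{} = 0
g(2) = mex{} = 0
g(3) = mex{} = 0
g(4) = mex{0} = 1
g(5) = mex{0} = 1
g(6) = mex{0} = 1
g(7) = mex{0} = 1
g(8) = mex{0,1} = 2
So g(8) = 2.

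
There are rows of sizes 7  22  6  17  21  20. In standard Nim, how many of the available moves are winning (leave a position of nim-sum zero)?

Write each in binary and XOR column by column:
  00111  (7)
  10110  (22)
  00110  (6)
  10001  (17)
  10101  (21)
  10100  (20)
  -----
  00111  (7)
The overall nim-sum is X = 7. A row of size p has a winning move iff p XOR X < p (reduce it to p XOR X).
  7: 7 XOR 7 = 0 < 7 — winning move (to 0).
  22: 22 XOR 7 = 17 < 22 — winning move (to 17).
  6: 6 XOR 7 = 1 < 6 — winning move (to 1).
  17: 17 XOR 7 = 22 ≥ 17 — no move.
  21: 21 XOR 7 = 18 < 21 — winning move (to 18).
  20: 20 XOR 7 = 19 < 20 — winning move (to 19).
That gives 5 winning moves.

5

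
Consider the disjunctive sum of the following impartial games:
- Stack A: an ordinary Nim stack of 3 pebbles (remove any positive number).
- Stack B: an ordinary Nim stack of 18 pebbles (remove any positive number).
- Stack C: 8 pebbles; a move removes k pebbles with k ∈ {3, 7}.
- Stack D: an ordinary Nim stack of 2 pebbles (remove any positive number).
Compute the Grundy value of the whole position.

Stack A is a plain Nim stack of size 3, so its Grundy value is 3.
Stack B is a plain Nim stack of size 18, so its Grundy value is 18.
Grundy values for stack C (subtraction set {3, 7}):
g(0) = mex{} = 0
g(1) = mex{} = 0
g(2) = mex{} = 0
g(3) = mex{0} = 1
g(4) = mex{0} = 1
g(5) = mex{0} = 1
g(6) = mex{1} = 0
g(7) = mex{0,1} = 2
g(8) = mex{0,1} = 2
So g(8) = 2.
Stack D is a plain Nim stack of size 2, so its Grundy value is 2.
By the Sprague-Grundy theorem, the Grundy value of a sum of independent games is the XOR of the component values.
Combined value = 3 ⊕ 18 ⊕ 2 ⊕ 2 = 17.

17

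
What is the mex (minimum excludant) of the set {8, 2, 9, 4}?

0 is not in the set, so the mex is 0.

0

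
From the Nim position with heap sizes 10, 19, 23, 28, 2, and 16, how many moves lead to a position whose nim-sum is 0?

0

Nim-sum: 10 XOR 19 XOR 23 XOR 28 XOR 2 XOR 16 = 0.
The nim-sum is already 0, so every move leaves a nonzero nim-sum — there are no winning moves.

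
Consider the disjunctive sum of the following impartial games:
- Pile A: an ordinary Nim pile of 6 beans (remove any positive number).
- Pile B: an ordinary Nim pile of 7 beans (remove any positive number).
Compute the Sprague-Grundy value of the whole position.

Pile A is a plain Nim pile of size 6, so its Grundy value is 6.
Pile B is a plain Nim pile of size 7, so its Grundy value is 7.
By the Sprague-Grundy theorem, the Grundy value of a sum of independent games is the XOR of the component values.
Combined value = 6 ⊕ 7 = 1.

1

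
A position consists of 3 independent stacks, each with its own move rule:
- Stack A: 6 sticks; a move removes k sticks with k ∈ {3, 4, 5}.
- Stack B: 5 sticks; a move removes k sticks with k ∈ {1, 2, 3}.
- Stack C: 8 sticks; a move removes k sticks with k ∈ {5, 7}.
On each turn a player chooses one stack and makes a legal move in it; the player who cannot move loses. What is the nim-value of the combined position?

For stack A, compute g(0), g(1), … with moves {3, 4, 5}:
k:     0  1  2  3  4  5  6
g(k):  0  0  0  1  1  1  2
So g(6) = 2.
For stack B, compute g(0), g(1), … with moves {1, 2, 3}:
k:     0  1  2  3  4  5
g(k):  0  1  2  3  0  1
So g(5) = 1.
Build the Grundy sequence for stack C with g(k) = mex{g(k−s) : s ∈ {5, 7}, s ≤ k}:
k:     0  1  2  3  4  5  6  7  8
g(k):  0  0  0  0  0  1  1  1  1
So g(8) = 1.
By the Sprague-Grundy theorem, the Grundy value of a sum of independent games is the XOR of the component values.
Combined value = 2 XOR 1 XOR 1 = 2.

2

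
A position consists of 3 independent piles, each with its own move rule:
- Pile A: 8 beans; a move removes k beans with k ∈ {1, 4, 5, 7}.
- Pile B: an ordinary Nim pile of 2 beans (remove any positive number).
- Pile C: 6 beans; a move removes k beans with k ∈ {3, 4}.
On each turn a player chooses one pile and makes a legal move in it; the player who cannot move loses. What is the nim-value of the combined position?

0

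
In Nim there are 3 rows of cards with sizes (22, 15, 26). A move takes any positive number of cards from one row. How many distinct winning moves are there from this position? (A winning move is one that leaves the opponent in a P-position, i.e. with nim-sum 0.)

In binary:
  10110  (22)
  01111  (15)
  11010  (26)
  -----
  00011  (3)
The overall nim-sum is X = 3. A row of size p has a winning move iff p XOR X < p (reduce it to p XOR X).
  22: 22 XOR 3 = 21 < 22 — winning move (to 21).
  15: 15 XOR 3 = 12 < 15 — winning move (to 12).
  26: 26 XOR 3 = 25 < 26 — winning move (to 25).
That gives 3 winning moves.

3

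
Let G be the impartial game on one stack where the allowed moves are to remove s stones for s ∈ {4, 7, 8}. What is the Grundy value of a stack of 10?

2

Grundy values for subtraction set {4, 7, 8}:
g(0) = mex{} = 0
g(1) = mex{} = 0
g(2) = mex{} = 0
g(3) = mex{} = 0
g(4) = mex{0} = 1
g(5) = mex{0} = 1
g(6) = mex{0} = 1
g(7) = mex{0} = 1
g(8) = mex{0,1} = 2
g(9) = mex{0,1} = 2
g(10) = mex{0,1} = 2
So g(10) = 2.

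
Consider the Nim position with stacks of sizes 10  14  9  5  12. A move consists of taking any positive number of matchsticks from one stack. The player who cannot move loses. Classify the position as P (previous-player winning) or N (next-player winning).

Nim-sum: 10 XOR 14 XOR 9 XOR 5 XOR 12 = 4.
The nim-sum is 4 ≠ 0, so this is an N-position: the player to move can win.

N-position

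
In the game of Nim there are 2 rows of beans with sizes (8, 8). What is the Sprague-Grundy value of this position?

Compute the nim-sum pairwise:
8 ⊕ 8 = 0

0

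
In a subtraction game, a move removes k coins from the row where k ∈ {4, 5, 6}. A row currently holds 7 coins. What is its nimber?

1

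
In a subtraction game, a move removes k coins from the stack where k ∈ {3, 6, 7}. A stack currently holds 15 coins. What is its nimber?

1

Compute g(0), g(1), … for moves {3, 6, 7}:
k:     0  1  2  3  4  5  6  7  8  9 10 11 12 13 14 15
g(k):  0  0  0  1  1  1  2  2  2  3  0  0  0  1  1  1
So g(15) = 1.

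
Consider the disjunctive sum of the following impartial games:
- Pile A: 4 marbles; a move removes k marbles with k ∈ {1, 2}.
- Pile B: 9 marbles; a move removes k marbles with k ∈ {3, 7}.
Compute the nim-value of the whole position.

0

Grundy values for pile A (subtraction set {1, 2}):
g(0) = mex{} = 0
g(1) = mex{0} = 1
g(2) = mex{0,1} = 2
g(3) = mex{1,2} = 0
g(4) = mex{0,2} = 1
So g(4) = 1.
Build the Grundy sequence for pile B with g(k) = mex{g(k−s) : s ∈ {3, 7}, s ≤ k}:
g(0) = mex{} = 0
g(1) = mex{} = 0
g(2) = mex{} = 0
g(3) = mex{0} = 1
g(4) = mex{0} = 1
g(5) = mex{0} = 1
g(6) = mex{1} = 0
g(7) = mex{0,1} = 2
g(8) = mex{0,1} = 2
g(9) = mex{0} = 1
So g(9) = 1.
The value of a disjunctive sum is the nim-sum of the parts.
Combined value = 1 ⊕ 1 = 0.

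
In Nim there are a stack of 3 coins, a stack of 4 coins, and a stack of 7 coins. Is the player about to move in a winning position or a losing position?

Losing position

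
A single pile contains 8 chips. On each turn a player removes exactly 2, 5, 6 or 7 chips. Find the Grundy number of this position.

Compute g(0), g(1), … for moves {2, 5, 6, 7}:
k:     0  1  2  3  4  5  6  7  8
g(k):  0  0  1  1  0  2  1  3  2
So g(8) = 2.

2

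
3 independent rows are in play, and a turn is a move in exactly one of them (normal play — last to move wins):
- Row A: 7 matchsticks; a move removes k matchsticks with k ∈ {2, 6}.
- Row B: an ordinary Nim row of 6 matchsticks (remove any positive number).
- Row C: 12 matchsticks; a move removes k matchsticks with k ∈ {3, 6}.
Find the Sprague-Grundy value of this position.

6

Grundy values for row A (subtraction set {2, 6}):
g(0) = mex{} = 0
g(1) = mex{} = 0
g(2) = mex{0} = 1
g(3) = mex{0} = 1
g(4) = mex{1} = 0
g(5) = mex{1} = 0
g(6) = mex{0} = 1
g(7) = mex{0} = 1
So g(7) = 1.
Row B is a plain Nim row of size 6, so its Grundy value is 6.
Grundy values for row C (subtraction set {3, 6}):
k:     0  1  2  3  4  5  6  7  8  9 10 11 12
g(k):  0  0  0  1  1  1  2  2  2  0  0  0  1
So g(12) = 1.
By the Sprague-Grundy theorem, the Grundy value of a sum of independent games is the XOR of the component values.
Combined value = 1 XOR 6 XOR 1 = 6.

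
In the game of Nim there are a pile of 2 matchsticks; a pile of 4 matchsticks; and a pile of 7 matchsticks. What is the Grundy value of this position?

1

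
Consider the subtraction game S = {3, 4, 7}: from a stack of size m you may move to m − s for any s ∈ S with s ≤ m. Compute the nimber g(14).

1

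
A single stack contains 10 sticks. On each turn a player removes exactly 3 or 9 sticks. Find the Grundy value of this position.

Compute g(0), g(1), … for moves {3, 9}:
k:     0  1  2  3  4  5  6  7  8  9 10
g(k):  0  0  0  1  1  1  0  0  0  1  1
So g(10) = 1.

1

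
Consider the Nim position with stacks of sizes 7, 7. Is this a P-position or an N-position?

Compute the nim-sum pairwise:
7 ^ 7 = 0
The nim-sum is 0, so this is a P-position: the player to move is in a losing position under optimal play.

P-position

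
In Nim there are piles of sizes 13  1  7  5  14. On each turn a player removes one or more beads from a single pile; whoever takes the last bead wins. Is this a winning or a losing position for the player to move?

Losing position

In binary:
  1101  (13)
  0001  (1)
  0111  (7)
  0101  (5)
  1110  (14)
  ----
  0000  (0)
The nim-sum is 0, so this is a P-position: the player to move is in a losing position under optimal play.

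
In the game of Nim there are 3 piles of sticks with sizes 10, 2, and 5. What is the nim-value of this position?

Compute the nim-sum pairwise:
10 XOR 2 = 8
8 XOR 5 = 13

13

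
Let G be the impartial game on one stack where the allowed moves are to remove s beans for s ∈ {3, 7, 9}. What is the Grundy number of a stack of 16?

0

Build the Grundy sequence with g(k) = mex{g(k−s) : s ∈ {3, 7, 9}, s ≤ k}:
k:     0  1  2  3  4  5  6  7  8  9 10 11 12 13 14 15 16
g(k):  0  0  0  1  1  1  0  2  2  1  3  3  0  2  0  1  0
So g(16) = 0.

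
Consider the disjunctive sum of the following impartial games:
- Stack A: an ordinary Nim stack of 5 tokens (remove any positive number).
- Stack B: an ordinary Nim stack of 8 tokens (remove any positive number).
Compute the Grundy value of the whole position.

13

Stack A is a plain Nim stack of size 5, so its Grundy value is 5.
Stack B is a plain Nim stack of size 8, so its Grundy value is 8.
The value of a disjunctive sum is the nim-sum of the parts.
Combined value = 5 XOR 8 = 13.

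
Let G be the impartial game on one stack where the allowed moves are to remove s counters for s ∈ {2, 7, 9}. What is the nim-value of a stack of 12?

2

Build the Grundy sequence with g(k) = mex{g(k−s) : s ∈ {2, 7, 9}, s ≤ k}:
g(0) = mex{} = 0
g(1) = mex{} = 0
g(2) = mex{0} = 1
g(3) = mex{0} = 1
g(4) = mex{1} = 0
g(5) = mex{1} = 0
g(6) = mex{0} = 1
g(7) = mex{0} = 1
g(8) = mex{0,1} = 2
g(9) = mex{0,1} = 2
g(10) = mex{0,1,2} = 3
g(11) = mex{0,1,2} = 3
g(12) = mex{0,1,3} = 2
So g(12) = 2.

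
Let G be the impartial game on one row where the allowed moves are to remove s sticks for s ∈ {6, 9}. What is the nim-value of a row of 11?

1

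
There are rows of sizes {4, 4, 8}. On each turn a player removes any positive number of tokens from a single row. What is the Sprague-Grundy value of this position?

8

Compute the nim-sum pairwise:
4 ⊕ 4 = 0
0 ⊕ 8 = 8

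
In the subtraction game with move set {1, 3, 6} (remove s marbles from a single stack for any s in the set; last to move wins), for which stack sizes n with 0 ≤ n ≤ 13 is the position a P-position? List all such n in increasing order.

0, 2, 4, 9, 11, 13

Compute g(0), g(1), … for moves {1, 3, 6}:
k:     0  1  2  3  4  5  6  7  8  9 10 11 12 13
g(k):  0  1  0  1  0  1  2  3  2  0  1  0  1  0
The P-positions (g = 0) in 0..13 are 0, 2, 4, 9, 11, 13.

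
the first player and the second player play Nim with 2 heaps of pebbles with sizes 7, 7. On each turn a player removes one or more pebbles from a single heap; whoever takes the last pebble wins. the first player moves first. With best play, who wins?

the second player wins

Nim-sum: 7 XOR 7 = 0.
The nim-sum is 0, so this is a P-position: the player to move is in a losing position under optimal play; the first player is about to move from it and so loses — the second player wins.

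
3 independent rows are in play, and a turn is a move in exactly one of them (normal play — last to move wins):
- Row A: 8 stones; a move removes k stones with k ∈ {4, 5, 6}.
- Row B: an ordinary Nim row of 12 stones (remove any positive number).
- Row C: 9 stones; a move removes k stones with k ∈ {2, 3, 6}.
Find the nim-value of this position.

14

Build the Grundy sequence for row A with g(k) = mex{g(k−s) : s ∈ {4, 5, 6}, s ≤ k}:
g(0) = mex{} = 0
g(1) = mex{} = 0
g(2) = mex{} = 0
g(3) = mex{} = 0
g(4) = mex{0} = 1
g(5) = mex{0} = 1
g(6) = mex{0} = 1
g(7) = mex{0} = 1
g(8) = mex{0,1} = 2
So g(8) = 2.
Row B is a plain Nim row of size 12, so its Grundy value is 12.
For row C, compute g(0), g(1), … with moves {2, 3, 6}:
g(0) = mex{} = 0
g(1) = mex{} = 0
g(2) = mex{0} = 1
g(3) = mex{0} = 1
g(4) = mex{0,1} = 2
g(5) = mex{1} = 0
g(6) = mex{0,1,2} = 3
g(7) = mex{0,2} = 1
g(8) = mex{0,1,3} = 2
g(9) = mex{1,3} = 0
So g(9) = 0.
The value of a disjunctive sum is the nim-sum of the parts.
Combined value = 2 ⊕ 12 ⊕ 0 = 14.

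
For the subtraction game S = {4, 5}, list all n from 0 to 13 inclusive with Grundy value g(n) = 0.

Compute g(0), g(1), … for moves {4, 5}:
k:     0  1  2  3  4  5  6  7  8  9 10 11 12 13
g(k):  0  0  0  0  1  1  1  1  2  0  0  0  0  1
The P-positions (g = 0) in 0..13 are 0, 1, 2, 3, 9, 10, 11, 12.

0, 1, 2, 3, 9, 10, 11, 12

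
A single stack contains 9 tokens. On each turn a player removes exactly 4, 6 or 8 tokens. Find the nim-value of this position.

Grundy values for subtraction set {4, 6, 8}:
g(0) = mex{} = 0
g(1) = mex{} = 0
g(2) = mex{} = 0
g(3) = mex{} = 0
g(4) = mex{0} = 1
g(5) = mex{0} = 1
g(6) = mex{0} = 1
g(7) = mex{0} = 1
g(8) = mex{0,1} = 2
g(9) = mex{0,1} = 2
So g(9) = 2.

2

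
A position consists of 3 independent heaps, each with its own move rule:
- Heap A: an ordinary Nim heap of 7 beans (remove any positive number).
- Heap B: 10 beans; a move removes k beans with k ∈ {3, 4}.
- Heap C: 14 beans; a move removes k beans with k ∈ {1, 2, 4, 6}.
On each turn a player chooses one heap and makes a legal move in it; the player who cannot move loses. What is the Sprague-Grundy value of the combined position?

5

Heap A is a plain Nim heap of size 7, so its Grundy value is 7.
For heap B, compute g(0), g(1), … with moves {3, 4}:
g(0) = mex{} = 0
g(1) = mex{} = 0
g(2) = mex{} = 0
g(3) = mex{0} = 1
g(4) = mex{0} = 1
g(5) = mex{0} = 1
g(6) = mex{0,1} = 2
g(7) = mex{1} = 0
g(8) = mex{1} = 0
g(9) = mex{1,2} = 0
g(10) = mex{0,2} = 1
So g(10) = 1.
Build the Grundy sequence for heap C with g(k) = mex{g(k−s) : s ∈ {1, 2, 4, 6}, s ≤ k}:
g(0) = mex{} = 0
g(1) = mex{0} = 1
g(2) = mex{0,1} = 2
g(3) = mex{1,2} = 0
g(4) = mex{0,2} = 1
g(5) = mex{0,1} = 2
g(6) = mex{0,1,2} = 3
g(7) = mex{0,1,2,3} = 4
g(8) = mex{1,2,3,4} = 0
g(9) = mex{0,2,4} = 1
g(10) = mex{0,1,3} = 2
g(11) = mex{1,2,4} = 0
g(12) = mex{0,2,3} = 1
g(13) = mex{0,1,4} = 2
g(14) = mex{0,1,2} = 3
So g(14) = 3.
By the Sprague-Grundy theorem, the Grundy value of a sum of independent games is the XOR of the component values.
Combined value = 7 XOR 1 XOR 3 = 5.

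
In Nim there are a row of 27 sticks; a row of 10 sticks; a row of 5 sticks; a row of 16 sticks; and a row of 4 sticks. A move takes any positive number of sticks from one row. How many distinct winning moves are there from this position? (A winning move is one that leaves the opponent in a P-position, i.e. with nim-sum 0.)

0

In binary:
  11011  (27)
  01010  (10)
  00101  (5)
  10000  (16)
  00100  (4)
  -----
  00000  (0)
The nim-sum is already 0, so every move leaves a nonzero nim-sum — there are no winning moves.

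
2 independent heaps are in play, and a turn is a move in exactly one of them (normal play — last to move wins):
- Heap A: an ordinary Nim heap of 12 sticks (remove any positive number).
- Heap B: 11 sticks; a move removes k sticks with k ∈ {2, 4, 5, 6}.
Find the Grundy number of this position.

13

Heap A is a plain Nim heap of size 12, so its Grundy value is 12.
Build the Grundy sequence for heap B with g(k) = mex{g(k−s) : s ∈ {2, 4, 5, 6}, s ≤ k}:
k:     0  1  2  3  4  5  6  7  8  9 10 11
g(k):  0  0  1  1  2  2  3  3  0  0  1  1
So g(11) = 1.
By the Sprague-Grundy theorem, the Grundy value of a sum of independent games is the XOR of the component values.
Combined value = 12 ⊕ 1 = 13.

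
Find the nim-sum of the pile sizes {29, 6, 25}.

2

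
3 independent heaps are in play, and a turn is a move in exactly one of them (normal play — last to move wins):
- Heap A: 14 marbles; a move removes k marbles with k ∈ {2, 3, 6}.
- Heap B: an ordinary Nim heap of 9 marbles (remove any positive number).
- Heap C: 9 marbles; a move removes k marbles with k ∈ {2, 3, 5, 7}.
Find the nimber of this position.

For heap A, compute g(0), g(1), … with moves {2, 3, 6}:
k:     0  1  2  3  4  5  6  7  8  9 10 11 12 13 14
g(k):  0  0  1  1  2  0  3  1  2  0  0  1  1  2  0
So g(14) = 0.
Heap B is a plain Nim heap of size 9, so its Grundy value is 9.
Build the Grundy sequence for heap C with g(k) = mex{g(k−s) : s ∈ {2, 3, 5, 7}, s ≤ k}:
k:     0  1  2  3  4  5  6  7  8  9
g(k):  0  0  1  1  2  2  3  3  4  0
So g(9) = 0.
The value of a disjunctive sum is the nim-sum of the parts.
Combined value = 0 XOR 9 XOR 0 = 9.

9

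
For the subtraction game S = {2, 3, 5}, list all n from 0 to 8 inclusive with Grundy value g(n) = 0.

0, 1, 7, 8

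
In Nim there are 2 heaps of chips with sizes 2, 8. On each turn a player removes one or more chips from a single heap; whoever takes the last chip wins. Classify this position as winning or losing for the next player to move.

Winning position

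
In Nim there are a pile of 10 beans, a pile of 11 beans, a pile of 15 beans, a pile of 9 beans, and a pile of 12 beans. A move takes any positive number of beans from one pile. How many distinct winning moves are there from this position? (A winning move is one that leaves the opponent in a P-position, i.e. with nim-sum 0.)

Nim-sum: 10 ^ 11 ^ 15 ^ 9 ^ 12 = 11.
The overall nim-sum is X = 11. A pile of size p has a winning move iff p XOR X < p (reduce it to p XOR X).
  10: 10 XOR 11 = 1 < 10 — winning move (to 1).
  11: 11 XOR 11 = 0 < 11 — winning move (to 0).
  15: 15 XOR 11 = 4 < 15 — winning move (to 4).
  9: 9 XOR 11 = 2 < 9 — winning move (to 2).
  12: 12 XOR 11 = 7 < 12 — winning move (to 7).
That gives 5 winning moves.

5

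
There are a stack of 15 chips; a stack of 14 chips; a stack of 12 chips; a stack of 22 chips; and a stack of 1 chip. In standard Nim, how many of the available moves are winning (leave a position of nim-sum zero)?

1

Write each in binary and XOR column by column:
  01111  (15)
  01110  (14)
  01100  (12)
  10110  (22)
  00001  (1)
  -----
  11010  (26)
The overall nim-sum is X = 26. A stack of size p has a winning move iff p XOR X < p (reduce it to p XOR X).
  15: 15 XOR 26 = 21 ≥ 15 — no move.
  14: 14 XOR 26 = 20 ≥ 14 — no move.
  12: 12 XOR 26 = 22 ≥ 12 — no move.
  22: 22 XOR 26 = 12 < 22 — winning move (to 12).
  1: 1 XOR 26 = 27 ≥ 1 — no move.
That gives 1 winning move.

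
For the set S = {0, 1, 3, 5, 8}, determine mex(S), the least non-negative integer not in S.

2

The values 0, 1 are all present; 2 is the first non-negative integer missing from the set.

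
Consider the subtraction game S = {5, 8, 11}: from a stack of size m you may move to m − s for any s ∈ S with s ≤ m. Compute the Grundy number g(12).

2

Build the Grundy sequence with g(k) = mex{g(k−s) : s ∈ {5, 8, 11}, s ≤ k}:
k:     0  1  2  3  4  5  6  7  8  9 10 11 12
g(k):  0  0  0  0  0  1  1  1  1  1  2  2  2
So g(12) = 2.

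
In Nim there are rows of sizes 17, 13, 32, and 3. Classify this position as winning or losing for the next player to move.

Winning position

Nim-sum: 17 ^ 13 ^ 32 ^ 3 = 63.
The nim-sum is 63 ≠ 0, so this is an N-position: the player to move can win.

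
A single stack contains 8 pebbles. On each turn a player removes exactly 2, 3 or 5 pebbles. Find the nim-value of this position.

Grundy values for subtraction set {2, 3, 5}:
k:     0  1  2  3  4  5  6  7  8
g(k):  0  0  1  1  2  2  3  0  0
So g(8) = 0.

0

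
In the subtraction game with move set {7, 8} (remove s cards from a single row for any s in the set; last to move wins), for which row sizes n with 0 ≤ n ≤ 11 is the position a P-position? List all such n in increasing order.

Grundy values for subtraction set {7, 8}:
k:     0  1  2  3  4  5  6  7  8  9 10 11
g(k):  0  0  0  0  0  0  0  1  1  1  1  1
The P-positions (g = 0) in 0..11 are 0, 1, 2, 3, 4, 5, 6.

0, 1, 2, 3, 4, 5, 6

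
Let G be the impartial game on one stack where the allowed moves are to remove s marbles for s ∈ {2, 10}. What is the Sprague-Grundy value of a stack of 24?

0

Build the Grundy sequence with g(k) = mex{g(k−s) : s ∈ {2, 10}, s ≤ k}:
k:     0  1  2  3  4  5  6  7  8  9 10 11 12 13 14 15 16 17 18 19 20 21 22 23 24
g(k):  0  0  1  1  0  0  1  1  0  0  1  1  0  0  1  1  0  0  1  1  0  0  1  1  0
So g(24) = 0.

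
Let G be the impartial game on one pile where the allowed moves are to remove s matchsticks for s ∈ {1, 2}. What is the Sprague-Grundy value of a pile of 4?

1

Build the Grundy sequence with g(k) = mex{g(k−s) : s ∈ {1, 2}, s ≤ k}:
g(0) = mex{} = 0
g(1) = mex{0} = 1
g(2) = mex{0,1} = 2
g(3) = mex{1,2} = 0
g(4) = mex{0,2} = 1
So g(4) = 1.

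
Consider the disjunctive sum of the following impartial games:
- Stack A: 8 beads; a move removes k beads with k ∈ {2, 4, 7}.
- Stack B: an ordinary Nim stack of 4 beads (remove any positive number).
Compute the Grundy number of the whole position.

Grundy values for stack A (subtraction set {2, 4, 7}):
g(0) = mex{} = 0
g(1) = mex{} = 0
g(2) = mex{0} = 1
g(3) = mex{0} = 1
g(4) = mex{0,1} = 2
g(5) = mex{0,1} = 2
g(6) = mex{1,2} = 0
g(7) = mex{0,1,2} = 3
g(8) = mex{0,2} = 1
So g(8) = 1.
Stack B is a plain Nim stack of size 4, so its Grundy value is 4.
The value of a disjunctive sum is the nim-sum of the parts.
Combined value = 1 XOR 4 = 5.

5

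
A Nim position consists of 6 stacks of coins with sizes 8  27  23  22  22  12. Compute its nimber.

8

Nim-sum: 8 XOR 27 XOR 23 XOR 22 XOR 22 XOR 12 = 8.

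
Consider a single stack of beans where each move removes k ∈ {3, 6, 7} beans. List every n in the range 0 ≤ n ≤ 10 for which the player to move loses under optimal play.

0, 1, 2, 10

Grundy values for subtraction set {3, 6, 7}:
k:     0  1  2  3  4  5  6  7  8  9 10
g(k):  0  0  0  1  1  1  2  2  2  3  0
The P-positions (g = 0) in 0..10 are 0, 1, 2, 10.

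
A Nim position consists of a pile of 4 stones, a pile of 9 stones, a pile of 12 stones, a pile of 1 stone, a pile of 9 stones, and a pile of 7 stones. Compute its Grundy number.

14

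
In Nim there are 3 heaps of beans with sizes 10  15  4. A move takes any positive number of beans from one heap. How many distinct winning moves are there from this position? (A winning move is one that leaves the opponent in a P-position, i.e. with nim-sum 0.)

Bitwise XOR of the heap sizes:
  1010  (10)
  1111  (15)
  0100  (4)
  ----
  0001  (1)
The overall nim-sum is X = 1. A heap of size p has a winning move iff p XOR X < p (reduce it to p XOR X).
  10: 10 XOR 1 = 11 ≥ 10 — no move.
  15: 15 XOR 1 = 14 < 15 — winning move (to 14).
  4: 4 XOR 1 = 5 ≥ 4 — no move.
That gives 1 winning move.

1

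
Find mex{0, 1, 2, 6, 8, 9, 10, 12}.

3

The values 0, 1, 2 are all present; 3 is the first non-negative integer missing from the set.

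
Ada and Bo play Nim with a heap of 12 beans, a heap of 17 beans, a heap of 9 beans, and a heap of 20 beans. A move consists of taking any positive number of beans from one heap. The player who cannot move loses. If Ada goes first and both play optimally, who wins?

Bo wins

Nim-sum: 12 XOR 17 XOR 9 XOR 20 = 0.
The nim-sum is 0, so this is a P-position: the player to move is in a losing position under optimal play; Ada is about to move from it and so loses — Bo wins.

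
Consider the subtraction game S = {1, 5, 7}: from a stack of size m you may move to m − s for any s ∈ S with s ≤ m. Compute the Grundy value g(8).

0

Grundy values for subtraction set {1, 5, 7}:
k:     0  1  2  3  4  5  6  7  8
g(k):  0  1  0  1  0  1  0  1  0
So g(8) = 0.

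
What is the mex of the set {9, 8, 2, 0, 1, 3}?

4

The values 0, 1, 2, 3 are all present; 4 is the first non-negative integer missing from the set.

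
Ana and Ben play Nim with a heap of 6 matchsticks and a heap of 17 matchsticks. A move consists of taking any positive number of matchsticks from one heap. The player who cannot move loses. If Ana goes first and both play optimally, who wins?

Ana wins

Bitwise XOR of the heap sizes:
  00110  (6)
  10001  (17)
  -----
  10111  (23)
The nim-sum is 23 ≠ 0, so this is an N-position: the player to move can win; Ana has a winning move.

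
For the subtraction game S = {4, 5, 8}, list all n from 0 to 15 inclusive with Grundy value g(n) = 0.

0, 1, 2, 3, 12, 13, 14, 15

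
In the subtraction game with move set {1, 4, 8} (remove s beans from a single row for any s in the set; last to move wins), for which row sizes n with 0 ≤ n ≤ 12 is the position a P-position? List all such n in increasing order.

0, 2, 5, 7, 12

Compute g(0), g(1), … for moves {1, 4, 8}:
g(0) = mex{} = 0
g(1) = mex{0} = 1
g(2) = mex{1} = 0
g(3) = mex{0} = 1
g(4) = mex{0,1} = 2
g(5) = mex{1,2} = 0
g(6) = mex{0} = 1
g(7) = mex{1} = 0
g(8) = mex{0,2} = 1
g(9) = mex{0,1} = 2
g(10) = mex{0,1,2} = 3
g(11) = mex{0,1,3} = 2
g(12) = mex{1,2} = 0
The P-positions (g = 0) in 0..12 are 0, 2, 5, 7, 12.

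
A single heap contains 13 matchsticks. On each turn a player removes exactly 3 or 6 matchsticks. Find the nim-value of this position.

1

Grundy values for subtraction set {3, 6}:
g(0) = mex{} = 0
g(1) = mex{} = 0
g(2) = mex{} = 0
g(3) = mex{0} = 1
g(4) = mex{0} = 1
g(5) = mex{0} = 1
g(6) = mex{0,1} = 2
g(7) = mex{0,1} = 2
g(8) = mex{0,1} = 2
g(9) = mex{1,2} = 0
g(10) = mex{1,2} = 0
g(11) = mex{1,2} = 0
g(12) = mex{0,2} = 1
g(13) = mex{0,2} = 1
So g(13) = 1.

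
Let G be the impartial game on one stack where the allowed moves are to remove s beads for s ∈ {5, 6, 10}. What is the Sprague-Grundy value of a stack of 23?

1

Grundy values for subtraction set {5, 6, 10}:
k:     0  1  2  3  4  5  6  7  8  9 10 11 12 13 14 15 16 17 18 19 20 21 22 23
g(k):  0  0  0  0  0  1  1  1  1  1  2  2  2  2  2  0  0  0  0  0  1  1  1  1
So g(23) = 1.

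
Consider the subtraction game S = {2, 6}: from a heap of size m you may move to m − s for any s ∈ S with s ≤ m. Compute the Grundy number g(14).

Grundy values for subtraction set {2, 6}:
g(0) = mex{} = 0
g(1) = mex{} = 0
g(2) = mex{0} = 1
g(3) = mex{0} = 1
g(4) = mex{1} = 0
g(5) = mex{1} = 0
g(6) = mex{0} = 1
g(7) = mex{0} = 1
g(8) = mex{1} = 0
g(9) = mex{1} = 0
g(10) = mex{0} = 1
g(11) = mex{0} = 1
g(12) = mex{1} = 0
g(13) = mex{1} = 0
g(14) = mex{0} = 1
So g(14) = 1.

1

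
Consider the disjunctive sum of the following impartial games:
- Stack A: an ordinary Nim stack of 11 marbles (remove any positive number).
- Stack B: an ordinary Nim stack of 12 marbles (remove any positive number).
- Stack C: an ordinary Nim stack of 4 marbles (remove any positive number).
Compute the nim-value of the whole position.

3

Stack A is a plain Nim stack of size 11, so its Grundy value is 11.
Stack B is a plain Nim stack of size 12, so its Grundy value is 12.
Stack C is a plain Nim stack of size 4, so its Grundy value is 4.
The value of a disjunctive sum is the nim-sum of the parts.
Combined value = 11 XOR 12 XOR 4 = 3.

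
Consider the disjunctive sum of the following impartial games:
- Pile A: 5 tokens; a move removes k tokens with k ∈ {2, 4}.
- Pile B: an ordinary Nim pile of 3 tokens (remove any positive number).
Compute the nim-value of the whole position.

1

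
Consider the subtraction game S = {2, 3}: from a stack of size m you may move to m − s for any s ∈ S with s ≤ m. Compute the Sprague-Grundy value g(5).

0

Grundy values for subtraction set {2, 3}:
k:     0  1  2  3  4  5
g(k):  0  0  1  1  2  0
So g(5) = 0.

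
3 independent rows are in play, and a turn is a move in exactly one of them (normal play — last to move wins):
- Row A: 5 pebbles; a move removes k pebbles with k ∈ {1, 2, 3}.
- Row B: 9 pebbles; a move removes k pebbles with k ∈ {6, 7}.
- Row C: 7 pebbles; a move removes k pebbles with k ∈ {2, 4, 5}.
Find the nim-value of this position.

Build the Grundy sequence for row A with g(k) = mex{g(k−s) : s ∈ {1, 2, 3}, s ≤ k}:
g(0) = mex{} = 0
g(1) = mex{0} = 1
g(2) = mex{0,1} = 2
g(3) = mex{0,1,2} = 3
g(4) = mex{1,2,3} = 0
g(5) = mex{0,2,3} = 1
So g(5) = 1.
Grundy values for row B (subtraction set {6, 7}):
k:     0  1  2  3  4  5  6  7  8  9
g(k):  0  0  0  0  0  0  1  1  1  1
So g(9) = 1.
Build the Grundy sequence for row C with g(k) = mex{g(k−s) : s ∈ {2, 4, 5}, s ≤ k}:
g(0) = mex{} = 0
g(1) = mex{} = 0
g(2) = mex{0} = 1
g(3) = mex{0} = 1
g(4) = mex{0,1} = 2
g(5) = mex{0,1} = 2
g(6) = mex{0,1,2} = 3
g(7) = mex{1,2} = 0
So g(7) = 0.
By the Sprague-Grundy theorem, the Grundy value of a sum of independent games is the XOR of the component values.
Combined value = 1 XOR 1 XOR 0 = 0.

0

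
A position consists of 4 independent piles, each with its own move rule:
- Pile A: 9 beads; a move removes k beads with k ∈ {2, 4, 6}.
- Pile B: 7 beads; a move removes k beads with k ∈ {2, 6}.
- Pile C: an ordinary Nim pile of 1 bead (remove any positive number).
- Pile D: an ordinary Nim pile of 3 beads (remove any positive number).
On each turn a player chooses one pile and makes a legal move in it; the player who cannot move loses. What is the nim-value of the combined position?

3

Grundy values for pile A (subtraction set {2, 4, 6}):
k:     0  1  2  3  4  5  6  7  8  9
g(k):  0  0  1  1  2  2  3  3  0  0
So g(9) = 0.
For pile B, compute g(0), g(1), … with moves {2, 6}:
k:     0  1  2  3  4  5  6  7
g(k):  0  0  1  1  0  0  1  1
So g(7) = 1.
Pile C is a plain Nim pile of size 1, so its Grundy value is 1.
Pile D is a plain Nim pile of size 3, so its Grundy value is 3.
The value of a disjunctive sum is the nim-sum of the parts.
Combined value = 0 XOR 1 XOR 1 XOR 3 = 3.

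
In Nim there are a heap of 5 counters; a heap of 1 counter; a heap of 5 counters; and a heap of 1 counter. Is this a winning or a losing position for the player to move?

Losing position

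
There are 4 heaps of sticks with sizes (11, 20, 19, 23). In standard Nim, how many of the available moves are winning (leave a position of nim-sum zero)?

3

Compute the nim-sum pairwise:
11 ⊕ 20 = 31
31 ⊕ 19 = 12
12 ⊕ 23 = 27
The overall nim-sum is X = 27. A heap of size p has a winning move iff p XOR X < p (reduce it to p XOR X).
  11: 11 XOR 27 = 16 ≥ 11 — no move.
  20: 20 XOR 27 = 15 < 20 — winning move (to 15).
  19: 19 XOR 27 = 8 < 19 — winning move (to 8).
  23: 23 XOR 27 = 12 < 23 — winning move (to 12).
That gives 3 winning moves.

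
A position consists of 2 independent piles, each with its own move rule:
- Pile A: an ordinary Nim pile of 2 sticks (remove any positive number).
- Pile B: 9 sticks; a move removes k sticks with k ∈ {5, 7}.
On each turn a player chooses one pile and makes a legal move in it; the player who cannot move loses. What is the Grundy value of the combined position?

Pile A is a plain Nim pile of size 2, so its Grundy value is 2.
Build the Grundy sequence for pile B with g(k) = mex{g(k−s) : s ∈ {5, 7}, s ≤ k}:
g(0) = mex{} = 0
g(1) = mex{} = 0
g(2) = mex{} = 0
g(3) = mex{} = 0
g(4) = mex{} = 0
g(5) = mex{0} = 1
g(6) = mex{0} = 1
g(7) = mex{0} = 1
g(8) = mex{0} = 1
g(9) = mex{0} = 1
So g(9) = 1.
The value of a disjunctive sum is the nim-sum of the parts.
Combined value = 2 XOR 1 = 3.

3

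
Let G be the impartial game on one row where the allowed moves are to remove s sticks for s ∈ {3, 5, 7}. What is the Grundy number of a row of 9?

Compute g(0), g(1), … for moves {3, 5, 7}:
g(0) = mex{} = 0
g(1) = mex{} = 0
g(2) = mex{} = 0
g(3) = mex{0} = 1
g(4) = mex{0} = 1
g(5) = mex{0} = 1
g(6) = mex{0,1} = 2
g(7) = mex{0,1} = 2
g(8) = mex{0,1} = 2
g(9) = mex{0,1,2} = 3
So g(9) = 3.

3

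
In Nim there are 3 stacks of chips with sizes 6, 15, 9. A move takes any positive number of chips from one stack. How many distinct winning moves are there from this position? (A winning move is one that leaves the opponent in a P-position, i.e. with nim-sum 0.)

Write each in binary and XOR column by column:
  0110  (6)
  1111  (15)
  1001  (9)
  ----
  0000  (0)
The nim-sum is already 0, so every move leaves a nonzero nim-sum — there are no winning moves.

0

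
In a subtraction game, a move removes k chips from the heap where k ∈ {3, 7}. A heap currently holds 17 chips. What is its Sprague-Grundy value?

2

Build the Grundy sequence with g(k) = mex{g(k−s) : s ∈ {3, 7}, s ≤ k}:
k:     0  1  2  3  4  5  6  7  8  9 10 11 12 13 14 15 16 17
g(k):  0  0  0  1  1  1  0  2  2  1  0  0  0  1  1  1  0  2
So g(17) = 2.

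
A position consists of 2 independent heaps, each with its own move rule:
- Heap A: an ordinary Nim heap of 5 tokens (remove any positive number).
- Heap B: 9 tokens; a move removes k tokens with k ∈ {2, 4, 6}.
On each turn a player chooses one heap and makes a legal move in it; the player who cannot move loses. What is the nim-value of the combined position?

Heap A is a plain Nim heap of size 5, so its Grundy value is 5.
For heap B, compute g(0), g(1), … with moves {2, 4, 6}:
k:     0  1  2  3  4  5  6  7  8  9
g(k):  0  0  1  1  2  2  3  3  0  0
So g(9) = 0.
By the Sprague-Grundy theorem, the Grundy value of a sum of independent games is the XOR of the component values.
Combined value = 5 ⊕ 0 = 5.

5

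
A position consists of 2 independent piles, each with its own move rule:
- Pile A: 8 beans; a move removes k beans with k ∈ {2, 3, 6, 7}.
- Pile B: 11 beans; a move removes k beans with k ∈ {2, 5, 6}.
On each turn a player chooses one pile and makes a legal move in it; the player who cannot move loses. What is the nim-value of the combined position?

2

Build the Grundy sequence for pile A with g(k) = mex{g(k−s) : s ∈ {2, 3, 6, 7}, s ≤ k}:
g(0) = mex{} = 0
g(1) = mex{} = 0
g(2) = mex{0} = 1
g(3) = mex{0} = 1
g(4) = mex{0,1} = 2
g(5) = mex{1} = 0
g(6) = mex{0,1,2} = 3
g(7) = mex{0,2} = 1
g(8) = mex{0,1,3} = 2
So g(8) = 2.
Build the Grundy sequence for pile B with g(k) = mex{g(k−s) : s ∈ {2, 5, 6}, s ≤ k}:
g(0) = mex{} = 0
g(1) = mex{} = 0
g(2) = mex{0} = 1
g(3) = mex{0} = 1
g(4) = mex{1} = 0
g(5) = mex{0,1} = 2
g(6) = mex{0} = 1
g(7) = mex{0,1,2} = 3
g(8) = mex{1} = 0
g(9) = mex{0,1,3} = 2
g(10) = mex{0,2} = 1
g(11) = mex{1,2} = 0
So g(11) = 0.
By the Sprague-Grundy theorem, the Grundy value of a sum of independent games is the XOR of the component values.
Combined value = 2 XOR 0 = 2.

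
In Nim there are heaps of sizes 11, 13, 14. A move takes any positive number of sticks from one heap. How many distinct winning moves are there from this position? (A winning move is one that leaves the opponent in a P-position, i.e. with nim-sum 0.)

Write each in binary and XOR column by column:
  1011  (11)
  1101  (13)
  1110  (14)
  ----
  1000  (8)
The overall nim-sum is X = 8. A heap of size p has a winning move iff p XOR X < p (reduce it to p XOR X).
  11: 11 XOR 8 = 3 < 11 — winning move (to 3).
  13: 13 XOR 8 = 5 < 13 — winning move (to 5).
  14: 14 XOR 8 = 6 < 14 — winning move (to 6).
That gives 3 winning moves.

3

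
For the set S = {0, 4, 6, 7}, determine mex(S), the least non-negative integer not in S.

0 is in the set but 1 is not, so the mex is 1.

1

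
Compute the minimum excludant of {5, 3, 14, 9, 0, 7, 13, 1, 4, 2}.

The values 0, 1, 2, 3, 4, 5 are all present; 6 is the first non-negative integer missing from the set.

6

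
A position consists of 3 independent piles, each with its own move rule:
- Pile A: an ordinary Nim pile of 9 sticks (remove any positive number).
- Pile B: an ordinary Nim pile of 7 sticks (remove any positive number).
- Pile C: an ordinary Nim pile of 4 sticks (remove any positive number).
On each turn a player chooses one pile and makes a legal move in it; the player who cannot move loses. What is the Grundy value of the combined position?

10

Pile A is a plain Nim pile of size 9, so its Grundy value is 9.
Pile B is a plain Nim pile of size 7, so its Grundy value is 7.
Pile C is a plain Nim pile of size 4, so its Grundy value is 4.
By the Sprague-Grundy theorem, the Grundy value of a sum of independent games is the XOR of the component values.
Combined value = 9 ⊕ 7 ⊕ 4 = 10.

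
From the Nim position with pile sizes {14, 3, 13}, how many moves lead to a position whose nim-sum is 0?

0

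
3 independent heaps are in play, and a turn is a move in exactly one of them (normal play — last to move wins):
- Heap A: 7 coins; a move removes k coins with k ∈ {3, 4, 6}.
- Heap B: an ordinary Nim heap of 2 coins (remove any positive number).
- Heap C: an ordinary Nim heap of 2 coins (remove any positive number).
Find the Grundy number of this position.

Build the Grundy sequence for heap A with g(k) = mex{g(k−s) : s ∈ {3, 4, 6}, s ≤ k}:
k:     0  1  2  3  4  5  6  7
g(k):  0  0  0  1  1  1  2  2
So g(7) = 2.
Heap B is a plain Nim heap of size 2, so its Grundy value is 2.
Heap C is a plain Nim heap of size 2, so its Grundy value is 2.
The value of a disjunctive sum is the nim-sum of the parts.
Combined value = 2 ⊕ 2 ⊕ 2 = 2.

2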